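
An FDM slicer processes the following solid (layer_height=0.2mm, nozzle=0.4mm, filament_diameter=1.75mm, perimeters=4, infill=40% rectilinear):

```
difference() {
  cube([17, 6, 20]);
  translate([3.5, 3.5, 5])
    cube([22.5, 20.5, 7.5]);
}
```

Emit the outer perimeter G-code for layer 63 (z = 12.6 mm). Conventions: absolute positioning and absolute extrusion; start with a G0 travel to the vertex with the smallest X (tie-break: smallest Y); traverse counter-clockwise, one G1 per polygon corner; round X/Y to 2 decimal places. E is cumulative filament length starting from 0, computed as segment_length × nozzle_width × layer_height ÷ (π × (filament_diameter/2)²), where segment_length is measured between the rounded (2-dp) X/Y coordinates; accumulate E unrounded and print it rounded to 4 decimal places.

G0 X0.00 Y0.00 Z12.60
G1 X17.00 Y0.00 E0.5654
G1 X17.00 Y6.00 E0.7650
G1 X0.00 Y6.00 E1.3304
G1 X0.00 Y0.00 E1.5300

At z = 12.6 mm: the cube is present — its section is the full 17×6 rectangle; the cube at (3.5, 3.5) is absent (z outside [5, 12.5]); Taking the first minus the rest: none of the subtracted shapes is present at this height, so the 17×6 cube is unchanged — 1 connected region. The outline is a single polygon with 4 vertices. Extrusion per mm of travel: 0.4 × 0.2 / (π × 0.875²) = 0.033260. Accumulating E over each segment gives final E = 1.5300.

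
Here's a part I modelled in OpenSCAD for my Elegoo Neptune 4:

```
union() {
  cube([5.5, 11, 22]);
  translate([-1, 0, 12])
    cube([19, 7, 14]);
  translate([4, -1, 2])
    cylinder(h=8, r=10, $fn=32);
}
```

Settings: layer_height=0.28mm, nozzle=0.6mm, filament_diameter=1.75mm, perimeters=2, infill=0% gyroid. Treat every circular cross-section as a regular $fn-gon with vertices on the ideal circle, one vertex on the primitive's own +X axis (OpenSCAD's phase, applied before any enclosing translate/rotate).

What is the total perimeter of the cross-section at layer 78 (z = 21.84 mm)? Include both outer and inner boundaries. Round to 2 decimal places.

60.00 mm

At z = 21.84 mm: the cube is present — its section is the full 5.5×11 rectangle (perimeter 33.00 mm); the cube at (-1, 0) (footprint 19×7) is included at this height (perimeter 52.00 mm); the cylinder at (4, -1) is absent (z outside [2, 10]); Combining (union): the regions partially overlap (shared area 38.50 mm²), so the edge portions inside another operand are dropped and the merged outline is re-measured after clipping — boundary = 60.00 mm. Overall, the cross-section is a single solid region. Total boundary length (outer) = 60.00 mm.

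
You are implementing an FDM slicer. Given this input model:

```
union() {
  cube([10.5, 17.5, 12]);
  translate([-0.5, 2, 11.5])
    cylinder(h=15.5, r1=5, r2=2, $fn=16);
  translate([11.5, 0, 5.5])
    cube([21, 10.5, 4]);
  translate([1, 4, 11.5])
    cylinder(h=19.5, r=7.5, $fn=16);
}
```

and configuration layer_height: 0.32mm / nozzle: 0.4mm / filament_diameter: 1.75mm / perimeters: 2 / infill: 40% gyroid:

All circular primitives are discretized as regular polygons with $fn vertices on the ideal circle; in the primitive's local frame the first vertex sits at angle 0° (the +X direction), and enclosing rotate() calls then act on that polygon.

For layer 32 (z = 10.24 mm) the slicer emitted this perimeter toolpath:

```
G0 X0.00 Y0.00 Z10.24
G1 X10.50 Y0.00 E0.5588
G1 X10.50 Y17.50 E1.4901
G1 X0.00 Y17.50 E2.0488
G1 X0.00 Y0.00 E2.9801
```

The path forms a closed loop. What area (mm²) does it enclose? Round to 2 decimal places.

183.75 mm²

Apply the shoelace formula to the sequence of (X, Y) vertices; enclosed area = 183.75 mm².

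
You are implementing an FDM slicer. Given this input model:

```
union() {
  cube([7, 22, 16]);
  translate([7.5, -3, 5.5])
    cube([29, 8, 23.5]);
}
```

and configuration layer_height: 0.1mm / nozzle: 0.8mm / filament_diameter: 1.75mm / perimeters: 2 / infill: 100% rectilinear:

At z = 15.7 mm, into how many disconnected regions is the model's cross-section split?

2

At z = 15.7 mm: the 7×22 cube contributes its full rectangle; the 29×8 cube at (7.5, -3) contributes its full rectangle; Merging all regions: the 2 present regions are separate (no shared area or edge), so areas and boundary lengths simply add and each stays a separate island — 2 connected regions. The result has 2 disconnected regions.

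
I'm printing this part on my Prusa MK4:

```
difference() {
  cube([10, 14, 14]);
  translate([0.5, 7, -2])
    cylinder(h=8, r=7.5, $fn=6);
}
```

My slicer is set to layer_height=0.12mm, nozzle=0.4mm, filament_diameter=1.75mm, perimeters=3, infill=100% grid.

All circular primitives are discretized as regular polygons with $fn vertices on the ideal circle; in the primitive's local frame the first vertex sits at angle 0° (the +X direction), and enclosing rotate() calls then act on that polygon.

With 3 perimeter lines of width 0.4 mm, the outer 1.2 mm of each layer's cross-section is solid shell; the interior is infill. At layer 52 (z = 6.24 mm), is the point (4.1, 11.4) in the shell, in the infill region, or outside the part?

infill

At z = 6.24 mm: the 10×14 cube contributes its full rectangle; the cylinder at (0.5, 7) is not intersected at this z (z outside [-2, 6]); After the difference (first − rest): none of the subtracted shapes is present at this height, so the 10×14 cube is unchanged — 1 connected region. Overall, the cross-section is a single solid region. The nearest boundary edge runs (10.00, 14.00)→(0.00, 14.00); distance from the point to it = 2.60 mm. The point is inside the cross-section and 2.60 mm from the nearest boundary — more than the 1.2 mm shell width (3 × 0.4), so it's in the infill interior.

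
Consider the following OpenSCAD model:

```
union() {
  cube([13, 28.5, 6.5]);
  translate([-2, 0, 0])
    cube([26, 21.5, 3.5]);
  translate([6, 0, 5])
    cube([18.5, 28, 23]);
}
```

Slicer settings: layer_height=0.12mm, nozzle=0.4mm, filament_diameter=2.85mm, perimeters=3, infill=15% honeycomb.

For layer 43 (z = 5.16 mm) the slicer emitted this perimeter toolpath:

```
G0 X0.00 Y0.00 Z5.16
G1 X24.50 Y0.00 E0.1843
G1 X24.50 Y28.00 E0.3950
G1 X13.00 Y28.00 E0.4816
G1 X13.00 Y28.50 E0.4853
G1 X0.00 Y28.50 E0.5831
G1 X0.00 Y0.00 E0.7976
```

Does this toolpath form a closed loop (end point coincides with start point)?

yes

Start point (G0): (0.00, 0.00). End point (last G1): the path returns to the start — closed.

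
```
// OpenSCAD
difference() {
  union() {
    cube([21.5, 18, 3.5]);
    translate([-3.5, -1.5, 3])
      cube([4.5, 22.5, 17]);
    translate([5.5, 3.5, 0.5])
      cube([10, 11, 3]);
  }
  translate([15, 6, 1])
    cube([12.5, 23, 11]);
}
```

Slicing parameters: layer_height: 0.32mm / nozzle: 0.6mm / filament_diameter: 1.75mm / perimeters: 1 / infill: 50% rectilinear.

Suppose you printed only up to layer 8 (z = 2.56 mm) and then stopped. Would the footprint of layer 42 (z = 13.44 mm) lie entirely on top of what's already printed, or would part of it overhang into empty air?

Compare the two slices. At z = 2.56: the cube is present — its section is the full 21.5×18 rectangle (area 387.00 mm²); the cube at (-3.5, -1.5) does not reach this height (z outside [3, 20]); the cube at (5.5, 3.5) (footprint 10×11) is included at this height (area 110.00 mm²); Combining (union): the 10×11 cube at (5.5, 3.5) lies entirely inside the 21.5×18 cube, so the union is just the 21.5×18 cube — area = 387.00 mm²; the 12.5×23 cube at (15, 6) contributes its full rectangle (area 287.50 mm²); After the difference (first − rest): starting from that combined region (387.00 mm²), the 12.5×23 cube at (15, 6) partially overlaps it — only the 78.00 mm² overlap (of its 287.50 mm²) is removed, clipping the outline — area = 309.00 mm². At z = 13.44: the cube is absent (z outside [0, 3.5]); the cube at (-3.5, -1.5) is present — its section is the full 4.5×22.5 rectangle (area 101.25 mm²); the cube at (5.5, 3.5) does not reach this height (z outside [0.5, 3.5]); Merging all regions: only the 4.5×22.5 cube at (-3.5, -1.5) is present, so the union is just that shape — area = 101.25 mm²; the cube at (15, 6) is not intersected at this z (z outside [1, 12]); Taking the first minus the rest: none of the subtracted shapes is present at this height, so that combined region is unchanged — area = 101.25 mm². Checking containment: at z = 13.44 the cross-section extends beyond the z = 2.56 cross-section by about 83.25 mm².

part overhangs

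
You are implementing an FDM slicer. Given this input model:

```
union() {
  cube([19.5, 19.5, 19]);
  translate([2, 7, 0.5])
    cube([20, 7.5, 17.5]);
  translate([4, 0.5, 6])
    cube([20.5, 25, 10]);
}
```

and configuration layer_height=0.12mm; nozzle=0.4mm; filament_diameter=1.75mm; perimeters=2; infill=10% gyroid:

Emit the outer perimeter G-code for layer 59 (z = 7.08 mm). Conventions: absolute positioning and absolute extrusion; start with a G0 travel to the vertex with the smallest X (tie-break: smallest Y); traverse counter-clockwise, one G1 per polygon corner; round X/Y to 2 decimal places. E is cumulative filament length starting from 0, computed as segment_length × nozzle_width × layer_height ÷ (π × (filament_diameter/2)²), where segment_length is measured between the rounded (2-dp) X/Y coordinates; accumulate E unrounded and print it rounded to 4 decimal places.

At z = 7.08 mm: the cube is present — its section is the full 19.5×19.5 rectangle; the 20×7.5 cube at (2, 7) contributes its full rectangle; the cube at (4, 0.5) is present — its section is the full 20.5×25 rectangle; Combining (union): the regions partially overlap (shared area 444.50 mm²), so overlapping operands fuse into one piece — 1 connected region. The outline is a single polygon with 8 vertices. Extrusion per mm of travel: 0.4 × 0.12 / (π × 0.875²) = 0.019956. Accumulating E over each segment gives final E = 1.9956.

G0 X0.00 Y0.00 Z7.08
G1 X19.50 Y0.00 E0.3891
G1 X19.50 Y0.50 E0.3991
G1 X24.50 Y0.50 E0.4989
G1 X24.50 Y25.50 E0.9978
G1 X4.00 Y25.50 E1.4069
G1 X4.00 Y19.50 E1.5266
G1 X0.00 Y19.50 E1.6065
G1 X0.00 Y0.00 E1.9956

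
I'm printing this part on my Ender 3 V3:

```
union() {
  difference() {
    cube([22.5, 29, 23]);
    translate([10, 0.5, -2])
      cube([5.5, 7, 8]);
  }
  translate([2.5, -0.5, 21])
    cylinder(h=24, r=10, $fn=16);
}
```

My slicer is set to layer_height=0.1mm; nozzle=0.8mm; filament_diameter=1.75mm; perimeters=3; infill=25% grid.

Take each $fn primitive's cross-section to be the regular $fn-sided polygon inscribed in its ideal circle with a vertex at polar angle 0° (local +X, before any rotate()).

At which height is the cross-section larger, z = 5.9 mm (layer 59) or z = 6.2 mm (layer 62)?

Layer 59 (z = 5.9): the cube is present — its section is the full 22.5×29 rectangle (area 652.50 mm²); the cube at (10, 0.5) (footprint 5.5×7) is included at this height (area 38.50 mm²); Taking the first minus the rest: starting from the 22.5×29 cube (652.50 mm²), the 5.5×7 cube at (10, 0.5) lies wholly inside it (removes its full 38.50 mm² and its 25.00 mm outline becomes a hole wall) — area = 614.00 mm²; the cylinder at (2.5, -0.5) does not reach this height (z outside [21, 45]); Merging all regions: only the result so far is present, so the union is just that shape — area = 614.00 mm². So its area = 614.00 mm². Layer 62 (z = 6.2): the cube is present — its section is the full 22.5×29 rectangle (area 652.50 mm²); the cube at (10, 0.5) is absent (z outside [-2, 6]); Taking the first minus the rest: none of the subtracted shapes is present at this height, so the 22.5×29 cube is unchanged — area = 652.50 mm²; the cylinder at (2.5, -0.5) is absent (z outside [21, 45]); Taking the union: only the result so far is present, so the union is just that shape — area = 652.50 mm². So its area = 652.50 mm². Layer 62 is larger (652.50 vs 614.00 mm²).

layer 62 (z = 6.2 mm)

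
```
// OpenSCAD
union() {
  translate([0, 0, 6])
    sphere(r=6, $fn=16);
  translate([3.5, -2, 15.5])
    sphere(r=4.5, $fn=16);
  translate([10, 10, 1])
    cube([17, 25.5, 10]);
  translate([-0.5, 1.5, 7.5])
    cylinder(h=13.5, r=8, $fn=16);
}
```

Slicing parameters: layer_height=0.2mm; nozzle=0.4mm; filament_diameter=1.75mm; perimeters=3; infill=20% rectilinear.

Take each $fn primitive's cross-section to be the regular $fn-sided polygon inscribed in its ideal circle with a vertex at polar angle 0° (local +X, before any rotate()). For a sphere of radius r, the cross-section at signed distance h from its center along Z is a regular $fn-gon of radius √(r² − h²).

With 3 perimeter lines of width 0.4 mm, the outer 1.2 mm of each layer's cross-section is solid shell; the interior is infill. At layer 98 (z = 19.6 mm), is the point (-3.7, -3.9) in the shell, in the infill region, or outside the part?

infill

At z = 19.6 mm: the sphere does not reach this height (|z−center|=13.600 > r=6); the r=4.5 sphere at (3.5, -2) contributes a regular 16-gon of circumradius √(4.5²−4.1²) = 1.855; the cube at (10, 10) is absent (z outside [1, 11]); the r=8 cylinder at (-0.5, 1.5) contributes a regular 16-gon of circumradius 8; Merging all regions: the r=4.5 sphere at (3.5, -2) lies entirely inside the r=8 cylinder at (-0.5, 1.5), so the union is just the r=8 cylinder at (-0.5, 1.5) — 1 connected region. Overall, the cross-section is a single solid region. The nearest boundary edge runs (-3.56, -5.89)→(-6.16, -4.16); distance from the point to it = 1.58 mm. The point is inside the cross-section and 1.58 mm from the nearest boundary — more than the 1.2 mm shell width (3 × 0.4), so it's in the infill interior.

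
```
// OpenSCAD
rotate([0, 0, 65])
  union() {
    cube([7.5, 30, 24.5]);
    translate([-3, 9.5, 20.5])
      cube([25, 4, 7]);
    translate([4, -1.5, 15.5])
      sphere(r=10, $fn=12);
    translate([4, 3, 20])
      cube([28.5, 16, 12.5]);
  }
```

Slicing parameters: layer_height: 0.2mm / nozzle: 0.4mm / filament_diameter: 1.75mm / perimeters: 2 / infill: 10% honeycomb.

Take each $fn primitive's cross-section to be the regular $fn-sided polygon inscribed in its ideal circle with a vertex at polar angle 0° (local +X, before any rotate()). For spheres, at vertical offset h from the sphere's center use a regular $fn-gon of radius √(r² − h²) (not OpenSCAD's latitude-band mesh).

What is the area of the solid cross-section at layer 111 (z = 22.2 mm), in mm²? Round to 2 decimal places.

759.44 mm²

At z = 22.2 mm: the cube (footprint 7.5×30) is included at this height (area 225.00 mm²); the cube at (-3, 9.5) (footprint 25×4) is included at this height (area 100.00 mm²); the sphere at (4, -1.5): section is a regular 12-gon, circumradius = √(r²−h²) = √(10²−6.7²) = 7.424 (area = (12/2)·7.424²·sin(360°/12) = 165.33 mm²); the cube at (4, 3) (footprint 28.5×16) is included at this height (area 456.00 mm²); Combining (union): the regions partially overlap — summed areas 946.33 mm² minus the doubly-counted overlap 186.89 mm² gives 759.44 mm² — area = 759.44 mm²; (rotated 65° about Z; rotation is an isometry so areas/perimeters/island counts are preserved). Overall, the cross-section is a single solid region. Net area = 759.44 mm².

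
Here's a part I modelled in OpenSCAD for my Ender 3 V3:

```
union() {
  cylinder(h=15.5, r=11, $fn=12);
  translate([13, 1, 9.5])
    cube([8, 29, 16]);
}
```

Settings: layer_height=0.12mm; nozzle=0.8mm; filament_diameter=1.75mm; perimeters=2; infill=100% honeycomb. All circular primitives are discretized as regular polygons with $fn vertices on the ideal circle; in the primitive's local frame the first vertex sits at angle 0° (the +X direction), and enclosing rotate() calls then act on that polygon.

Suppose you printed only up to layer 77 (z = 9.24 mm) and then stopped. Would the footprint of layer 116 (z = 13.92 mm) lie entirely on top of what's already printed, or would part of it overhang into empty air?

Compare the two slices. At z = 9.24: the cylinder: section is a regular 12-gon, circumradius r=11 (area = (12/2)·11.000²·sin(360°/12) = 363.00 mm²); the cube at (13, 1) does not reach this height (z outside [9.5, 25.5]); Combining (union): only the r=11 cylinder is present, so the union is just that shape — area = 363.00 mm². At z = 13.92: the r=11 cylinder contributes a regular 12-gon of circumradius 11 (area = (12/2)·11.000²·sin(360°/12) = 363.00 mm²); the 8×29 cube at (13, 1) contributes its full rectangle (area 232.00 mm²); Combining (union): the 2 present regions are separate (no shared area or edge), so areas and boundary lengths simply add and each stays a separate island — area = 595.00 mm². Checking containment: at z = 13.92 the cross-section extends beyond the z = 9.24 cross-section by about 232.00 mm².

part overhangs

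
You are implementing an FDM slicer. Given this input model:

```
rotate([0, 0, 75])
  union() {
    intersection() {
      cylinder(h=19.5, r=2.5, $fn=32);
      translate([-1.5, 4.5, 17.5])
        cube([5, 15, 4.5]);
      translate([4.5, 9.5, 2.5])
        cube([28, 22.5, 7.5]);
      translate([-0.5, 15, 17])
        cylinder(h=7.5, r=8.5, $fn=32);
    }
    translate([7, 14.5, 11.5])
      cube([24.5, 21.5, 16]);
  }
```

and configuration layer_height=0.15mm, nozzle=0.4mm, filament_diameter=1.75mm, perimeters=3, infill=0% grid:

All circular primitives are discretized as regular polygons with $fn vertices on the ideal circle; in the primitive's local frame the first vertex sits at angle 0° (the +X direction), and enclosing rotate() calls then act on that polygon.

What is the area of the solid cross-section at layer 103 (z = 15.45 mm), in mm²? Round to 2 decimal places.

526.75 mm²

At z = 15.45 mm: the r=2.5 cylinder contributes a regular 32-gon of circumradius 2.5 (area = (32/2)·2.500²·sin(360°/32) = 19.51 mm²); the cube at (-1.5, 4.5) does not reach this height (z outside [17.5, 22]); the cube at (4.5, 9.5) does not reach this height (z outside [2.5, 10]); the cylinder at (-0.5, 15) does not reach this height (z outside [17, 24.5]); Taking the intersection: at least one operand is absent at this height, so nothing remains; the cube at (7, 14.5) is present — its section is the full 24.5×21.5 rectangle (area 526.75 mm²); Combining (union): only the 24.5×21.5 cube at (7, 14.5) is present, so the union is just that shape — area = 526.75 mm²; (rotated 75° about Z; rotation is an isometry so areas/perimeters/island counts are preserved). Overall, the cross-section is a single solid region. Net area = 526.75 mm².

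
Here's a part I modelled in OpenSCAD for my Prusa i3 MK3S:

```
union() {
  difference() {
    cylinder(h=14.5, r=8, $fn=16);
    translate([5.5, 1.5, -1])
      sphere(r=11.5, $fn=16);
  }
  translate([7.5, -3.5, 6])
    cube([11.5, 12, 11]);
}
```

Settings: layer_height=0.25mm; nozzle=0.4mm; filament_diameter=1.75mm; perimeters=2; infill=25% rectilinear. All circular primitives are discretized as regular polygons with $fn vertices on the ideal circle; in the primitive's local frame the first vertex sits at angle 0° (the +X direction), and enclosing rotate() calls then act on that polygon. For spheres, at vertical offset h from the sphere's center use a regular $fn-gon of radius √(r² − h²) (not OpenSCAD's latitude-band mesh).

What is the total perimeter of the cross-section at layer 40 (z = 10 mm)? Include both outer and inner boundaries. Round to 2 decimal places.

At z = 10 mm: the r=8 cylinder gives a regular 16-gon of circumradius 8 (constant along its height) (perimeter = 2·16·8.000·sin(180°/16) = 49.94 mm); the r=11.5 sphere at (5.5, 1.5) slices to a regular 16-gon of circumradius 3.354 (√(r²−h²) with h=11 from center) (perimeter = 2·16·3.354·sin(180°/16) = 20.94 mm); After the difference (first − rest): starting from the r=8 cylinder, the r=11.5 sphere at (5.5, 1.5) partially overlaps it — only the 29.80 mm² overlap (of its 34.44 mm²) is removed, clipping the outline — boundary = 57.77 mm; the cube at (7.5, -3.5) is present — its section is the full 11.5×12 rectangle (perimeter 47.00 mm); Taking the union: the regions partially overlap (shared area 0.22 mm²), so the edge portions inside another operand are dropped and the merged outline is re-measured after clipping — boundary = 101.36 mm. Overall, the cross-section is a single solid region. Total boundary length (outer) = 101.36 mm.

101.36 mm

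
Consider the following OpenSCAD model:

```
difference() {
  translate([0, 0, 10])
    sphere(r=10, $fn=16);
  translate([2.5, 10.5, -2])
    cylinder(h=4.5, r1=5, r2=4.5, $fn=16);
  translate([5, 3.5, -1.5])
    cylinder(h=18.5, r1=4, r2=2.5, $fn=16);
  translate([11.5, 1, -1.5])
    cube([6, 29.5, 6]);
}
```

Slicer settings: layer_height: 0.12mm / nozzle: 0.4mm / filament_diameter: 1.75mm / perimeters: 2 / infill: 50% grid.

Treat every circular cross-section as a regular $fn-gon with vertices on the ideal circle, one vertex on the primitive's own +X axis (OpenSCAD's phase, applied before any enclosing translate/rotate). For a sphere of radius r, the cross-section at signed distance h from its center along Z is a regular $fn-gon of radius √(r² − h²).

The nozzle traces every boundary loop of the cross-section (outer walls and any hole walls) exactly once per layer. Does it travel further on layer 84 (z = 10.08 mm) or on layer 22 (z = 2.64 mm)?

Layer 84 (z = 10.08): the r=10 sphere slices to a regular 16-gon of circumradius 10.000 (√(r²−h²) with h=0.08 from center) (perimeter = 2·16·10.000·sin(180°/16) = 62.43 mm); the cone at (2.5, 10.5) does not reach this height (z outside [-2, 2.5]); the cone at (5, 3.5): at t=0.626 of its height the radius interpolates to r₁+(r₂−r₁)t = 3.061, giving a regular 16-gon of that circumradius (perimeter = 2·16·3.061·sin(180°/16) = 19.11 mm); the cube at (11.5, 1) does not reach this height (z outside [-1.5, 4.5]); Subtracting the remaining from the first: starting from the r=10 sphere, the cone at (5, 3.5) lies wholly inside it (removes its full 28.69 mm² and its 19.11 mm outline becomes a hole wall) — boundary (outer + 1 inner loop) = 81.54 mm. So its perimeter = 81.54 mm. Layer 22 (z = 2.64): the r=10 sphere slices to a regular 16-gon of circumradius 6.770 (√(r²−h²) with h=7.36 from center) (perimeter = 2·16·6.770·sin(180°/16) = 42.26 mm); the cone at (2.5, 10.5) is not intersected at this z (z outside [-2, 2.5]); the cone at (5, 3.5): at t=0.224 of its height the radius interpolates to r₁+(r₂−r₁)t = 3.664, giving a regular 16-gon of that circumradius (perimeter = 2·16·3.664·sin(180°/16) = 22.88 mm); the cube at (11.5, 1) (footprint 6×29.5) is included at this height (perimeter 71.00 mm); After the difference (first − rest): starting from the r=10 sphere, the cone at (5, 3.5) partially overlaps it — only the 22.27 mm² overlap (of its 41.11 mm²) is removed, clipping the outline; the 6×29.5 cube at (11.5, 1) misses the remaining region (no effect) — boundary = 45.33 mm. So its perimeter = 45.33 mm. Layer 84 is larger (81.54 vs 45.33 mm).

layer 84 (z = 10.08 mm)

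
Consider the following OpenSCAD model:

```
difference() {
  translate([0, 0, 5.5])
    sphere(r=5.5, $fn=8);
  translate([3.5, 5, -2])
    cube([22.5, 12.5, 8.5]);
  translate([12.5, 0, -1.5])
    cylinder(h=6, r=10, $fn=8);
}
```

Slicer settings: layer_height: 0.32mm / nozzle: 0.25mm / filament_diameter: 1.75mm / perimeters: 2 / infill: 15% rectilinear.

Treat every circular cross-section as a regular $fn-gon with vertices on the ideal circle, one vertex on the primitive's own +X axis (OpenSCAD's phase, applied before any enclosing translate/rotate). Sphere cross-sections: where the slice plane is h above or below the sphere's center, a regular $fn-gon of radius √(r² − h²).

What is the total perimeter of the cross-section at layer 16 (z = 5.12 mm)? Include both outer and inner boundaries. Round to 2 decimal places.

At z = 5.12 mm: the sphere: section is a regular 8-gon, circumradius = √(r²−h²) = √(5.5²−0.38²) = 5.487 (perimeter = 2·8·5.487·sin(180°/8) = 33.60 mm); the 22.5×12.5 cube at (3.5, 5) contributes its full rectangle (perimeter 70.00 mm); the cylinder at (12.5, 0) is not intersected at this z (z outside [-1.5, 4.5]); Subtracting the remaining from the first: starting from the r=5.5 sphere, the 22.5×12.5 cube at (3.5, 5) misses the remaining region (no effect) — boundary = 33.60 mm. Overall, the cross-section is a single solid region. Total boundary length (outer) = 33.60 mm.

33.60 mm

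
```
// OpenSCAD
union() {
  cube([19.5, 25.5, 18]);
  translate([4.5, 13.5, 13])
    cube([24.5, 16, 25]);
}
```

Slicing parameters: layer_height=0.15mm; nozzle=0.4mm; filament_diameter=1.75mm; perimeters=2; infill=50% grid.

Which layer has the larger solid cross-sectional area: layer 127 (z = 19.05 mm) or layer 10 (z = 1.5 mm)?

layer 10 (z = 1.5 mm)

Layer 127 (z = 19.05): the cube does not reach this height (z outside [0, 18]); the cube at (4.5, 13.5) is present — its section is the full 24.5×16 rectangle (area 392.00 mm²); Combining (union): only the 24.5×16 cube at (4.5, 13.5) is present, so the union is just that shape — area = 392.00 mm². So its area = 392.00 mm². Layer 10 (z = 1.5): the cube is present — its section is the full 19.5×25.5 rectangle (area 497.25 mm²); the cube at (4.5, 13.5) is absent (z outside [13, 38]); Merging all regions: only the 19.5×25.5 cube is present, so the union is just that shape — area = 497.25 mm². So its area = 497.25 mm². Layer 10 is larger (497.25 vs 392.00 mm²).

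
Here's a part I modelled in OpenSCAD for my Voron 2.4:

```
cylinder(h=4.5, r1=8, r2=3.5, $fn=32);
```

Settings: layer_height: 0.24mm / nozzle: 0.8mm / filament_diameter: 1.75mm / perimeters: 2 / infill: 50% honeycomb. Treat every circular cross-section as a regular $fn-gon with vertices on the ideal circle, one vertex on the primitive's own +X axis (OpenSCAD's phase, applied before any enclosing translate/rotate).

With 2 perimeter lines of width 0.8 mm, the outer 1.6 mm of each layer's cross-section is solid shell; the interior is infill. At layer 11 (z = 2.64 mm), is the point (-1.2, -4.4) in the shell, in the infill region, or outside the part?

shell

At z = 2.64 mm: the cone: at t=0.587 of its height the radius interpolates to r₁+(r₂−r₁)t = 5.360, giving a regular 32-gon of that circumradius. Overall, the cross-section is a single solid region. The nearest boundary edge runs (-2.05, -4.95)→(-1.05, -5.26); distance from the point to it = 0.78 mm. The point is inside the cross-section, 0.78 mm from the nearest boundary — within the 1.6 mm shell band (2 × 0.8).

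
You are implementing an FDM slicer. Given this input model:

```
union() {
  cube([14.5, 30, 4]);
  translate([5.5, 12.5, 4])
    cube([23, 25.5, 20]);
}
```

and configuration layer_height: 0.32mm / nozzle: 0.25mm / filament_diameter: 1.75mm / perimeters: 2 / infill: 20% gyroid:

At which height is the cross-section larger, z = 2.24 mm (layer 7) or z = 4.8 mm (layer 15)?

Layer 7 (z = 2.24): the cube (footprint 14.5×30) is included at this height (area 435.00 mm²); the cube at (5.5, 12.5) does not reach this height (z outside [4, 24]); Taking the union: only the 14.5×30 cube is present, so the union is just that shape — area = 435.00 mm². So its area = 435.00 mm². Layer 15 (z = 4.8): the cube is absent (z outside [0, 4]); the 23×25.5 cube at (5.5, 12.5) contributes its full rectangle (area 586.50 mm²); Taking the union: only the 23×25.5 cube at (5.5, 12.5) is present, so the union is just that shape — area = 586.50 mm². So its area = 586.50 mm². Layer 15 is larger (586.50 vs 435.00 mm²).

layer 15 (z = 4.8 mm)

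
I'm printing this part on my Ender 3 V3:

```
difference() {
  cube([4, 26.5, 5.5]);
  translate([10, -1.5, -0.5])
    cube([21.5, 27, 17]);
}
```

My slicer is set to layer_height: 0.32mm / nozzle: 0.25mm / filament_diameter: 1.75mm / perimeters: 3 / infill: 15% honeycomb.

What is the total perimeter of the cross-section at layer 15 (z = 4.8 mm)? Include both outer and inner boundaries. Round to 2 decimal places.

At z = 4.8 mm: the 4×26.5 cube contributes its full rectangle (perimeter 61.00 mm); the cube at (10, -1.5) (footprint 21.5×27) is included at this height (perimeter 97.00 mm); Taking the first minus the rest: starting from the 4×26.5 cube, the 21.5×27 cube at (10, -1.5) misses the remaining region (no effect) — boundary = 61.00 mm. Overall, the cross-section is a single solid region. Total boundary length (outer) = 61.00 mm.

61.00 mm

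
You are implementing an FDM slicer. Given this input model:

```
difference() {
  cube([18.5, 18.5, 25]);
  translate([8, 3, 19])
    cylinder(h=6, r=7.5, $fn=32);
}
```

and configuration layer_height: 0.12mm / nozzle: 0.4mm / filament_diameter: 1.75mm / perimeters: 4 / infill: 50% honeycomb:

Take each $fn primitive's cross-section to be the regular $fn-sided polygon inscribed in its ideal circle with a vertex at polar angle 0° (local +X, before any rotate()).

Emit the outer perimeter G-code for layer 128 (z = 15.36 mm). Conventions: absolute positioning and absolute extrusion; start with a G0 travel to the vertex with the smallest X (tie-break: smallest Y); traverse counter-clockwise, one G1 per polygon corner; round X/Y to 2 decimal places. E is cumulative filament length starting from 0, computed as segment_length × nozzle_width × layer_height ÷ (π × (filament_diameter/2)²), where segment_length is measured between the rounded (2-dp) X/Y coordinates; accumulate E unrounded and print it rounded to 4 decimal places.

At z = 15.36 mm: the cube (footprint 18.5×18.5) is included at this height; the cylinder at (8, 3) is not intersected at this z (z outside [19, 25]); After the difference (first − rest): none of the subtracted shapes is present at this height, so the 18.5×18.5 cube is unchanged — 1 connected region. The outline is a single polygon with 4 vertices. Extrusion per mm of travel: 0.4 × 0.12 / (π × 0.875²) = 0.019956. Accumulating E over each segment gives final E = 1.4767.

G0 X0.00 Y0.00 Z15.36
G1 X18.50 Y0.00 E0.3692
G1 X18.50 Y18.50 E0.7384
G1 X0.00 Y18.50 E1.1076
G1 X0.00 Y0.00 E1.4767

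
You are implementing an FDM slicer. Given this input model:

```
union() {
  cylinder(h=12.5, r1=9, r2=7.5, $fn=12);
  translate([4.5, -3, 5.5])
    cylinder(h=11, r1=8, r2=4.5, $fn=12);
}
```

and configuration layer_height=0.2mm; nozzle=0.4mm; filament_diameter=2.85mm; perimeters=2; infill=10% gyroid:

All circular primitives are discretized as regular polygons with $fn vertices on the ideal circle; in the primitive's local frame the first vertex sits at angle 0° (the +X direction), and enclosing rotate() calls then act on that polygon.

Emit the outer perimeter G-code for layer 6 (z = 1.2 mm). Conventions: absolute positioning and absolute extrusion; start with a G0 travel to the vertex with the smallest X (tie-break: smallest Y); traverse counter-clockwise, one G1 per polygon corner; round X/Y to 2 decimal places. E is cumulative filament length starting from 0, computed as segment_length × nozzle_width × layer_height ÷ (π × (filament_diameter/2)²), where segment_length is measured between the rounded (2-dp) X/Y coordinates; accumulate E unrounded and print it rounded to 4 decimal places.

At z = 1.2 mm: the cone: at t=0.096 of its height the radius interpolates to r₁+(r₂−r₁)t = 8.856, giving a regular 12-gon of that circumradius; the cone at (4.5, -3) is not intersected at this z (z outside [5.5, 16.5]); Taking the union: only the cone is present, so the union is just that shape — 1 connected region. The outline is a single polygon with 12 vertices. Extrusion per mm of travel: 0.4 × 0.2 / (π × 1.425²) = 0.012540. Accumulating E over each segment gives final E = 0.6900.

G0 X-8.86 Y0.00 Z1.20
G1 X-7.67 Y-4.43 E0.0575
G1 X-4.43 Y-7.67 E0.1150
G1 X0.00 Y-8.86 E0.1725
G1 X4.43 Y-7.67 E0.2300
G1 X7.67 Y-4.43 E0.2875
G1 X8.86 Y0.00 E0.3450
G1 X7.67 Y4.43 E0.4025
G1 X4.43 Y7.67 E0.4600
G1 X0.00 Y8.86 E0.5175
G1 X-4.43 Y7.67 E0.5750
G1 X-7.67 Y4.43 E0.6325
G1 X-8.86 Y0.00 E0.6900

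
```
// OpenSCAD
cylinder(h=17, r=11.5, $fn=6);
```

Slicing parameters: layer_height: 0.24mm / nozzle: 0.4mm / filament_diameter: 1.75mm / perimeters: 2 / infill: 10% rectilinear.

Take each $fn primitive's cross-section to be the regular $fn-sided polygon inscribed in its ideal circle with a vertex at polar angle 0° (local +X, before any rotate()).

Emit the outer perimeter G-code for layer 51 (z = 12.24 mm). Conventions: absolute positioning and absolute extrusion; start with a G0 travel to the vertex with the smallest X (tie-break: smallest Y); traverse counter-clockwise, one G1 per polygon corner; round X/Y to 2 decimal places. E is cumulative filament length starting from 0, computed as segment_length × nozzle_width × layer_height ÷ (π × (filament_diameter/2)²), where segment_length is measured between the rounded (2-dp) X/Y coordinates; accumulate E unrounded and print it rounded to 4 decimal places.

G0 X-11.50 Y0.00 Z12.24
G1 X-5.75 Y-9.96 E0.4590
G1 X5.75 Y-9.96 E0.9180
G1 X11.50 Y0.00 E1.3770
G1 X5.75 Y9.96 E1.8360
G1 X-5.75 Y9.96 E2.2950
G1 X-11.50 Y0.00 E2.7540

At z = 12.24 mm: the r=11.5 cylinder contributes a regular 6-gon of circumradius 11.5. The outline is a single polygon with 6 vertices. Extrusion per mm of travel: 0.4 × 0.24 / (π × 0.875²) = 0.039912. Accumulating E over each segment gives final E = 2.7540.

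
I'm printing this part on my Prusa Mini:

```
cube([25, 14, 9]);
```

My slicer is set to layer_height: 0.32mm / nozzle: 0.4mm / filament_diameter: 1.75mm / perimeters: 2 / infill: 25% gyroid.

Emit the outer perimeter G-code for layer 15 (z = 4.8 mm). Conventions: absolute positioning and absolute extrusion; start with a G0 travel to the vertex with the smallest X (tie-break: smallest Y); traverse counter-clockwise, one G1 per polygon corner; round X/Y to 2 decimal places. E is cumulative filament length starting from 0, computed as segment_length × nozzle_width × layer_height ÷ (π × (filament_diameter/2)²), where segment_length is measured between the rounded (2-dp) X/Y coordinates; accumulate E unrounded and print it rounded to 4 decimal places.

G0 X0.00 Y0.00 Z4.80
G1 X25.00 Y0.00 E1.3304
G1 X25.00 Y14.00 E2.0754
G1 X0.00 Y14.00 E3.4058
G1 X0.00 Y0.00 E4.1509

At z = 4.8 mm: the cube is present — its section is the full 25×14 rectangle. The outline is a single polygon with 4 vertices. Extrusion per mm of travel: 0.4 × 0.32 / (π × 0.875²) = 0.053216. Accumulating E over each segment gives final E = 4.1509.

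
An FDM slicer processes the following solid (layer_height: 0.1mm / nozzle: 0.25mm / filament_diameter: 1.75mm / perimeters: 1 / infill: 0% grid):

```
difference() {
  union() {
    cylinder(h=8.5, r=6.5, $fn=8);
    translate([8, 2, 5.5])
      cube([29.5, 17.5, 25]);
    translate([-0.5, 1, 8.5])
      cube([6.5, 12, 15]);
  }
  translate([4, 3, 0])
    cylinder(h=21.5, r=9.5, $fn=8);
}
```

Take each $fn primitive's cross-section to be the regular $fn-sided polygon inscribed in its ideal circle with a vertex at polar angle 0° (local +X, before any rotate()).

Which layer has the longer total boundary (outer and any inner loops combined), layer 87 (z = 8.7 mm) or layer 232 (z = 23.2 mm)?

Layer 87 (z = 8.7): the cylinder is absent (z outside [0, 8.5]); the 29.5×17.5 cube at (8, 2) contributes its full rectangle (perimeter 94.00 mm); the cube at (-0.5, 1) (footprint 6.5×12) is included at this height (perimeter 37.00 mm); Combining (union): the 2 present regions are separate (no shared area or edge), so areas and boundary lengths simply add and each stays a separate island — boundary = 131.00 mm; the cylinder at (4, 3): section is a regular 8-gon, circumradius r=9.5 (perimeter = 2·8·9.500·sin(180°/8) = 58.17 mm); Taking the first minus the rest: starting from that combined region, the r=9.5 cylinder at (4, 3) partially overlaps it — only the 104.15 mm² overlap (of its 255.27 mm²) is removed, clipping the outline — boundary = 108.59 mm. So its perimeter = 108.59 mm. Layer 232 (z = 23.2): the cylinder is not intersected at this z (z outside [0, 8.5]); the 29.5×17.5 cube at (8, 2) contributes its full rectangle (perimeter 94.00 mm); the 6.5×12 cube at (-0.5, 1) contributes its full rectangle (perimeter 37.00 mm); Merging all regions: the 2 present regions are separate (no shared area or edge), so areas and boundary lengths simply add and each stays a separate island — boundary = 131.00 mm; the cylinder at (4, 3) is absent (z outside [0, 21.5]); Taking the first minus the rest: none of the subtracted shapes is present at this height, so that combined region is unchanged — boundary = 131.00 mm. So its perimeter = 131.00 mm. Layer 232 is larger (131.00 vs 108.59 mm).

layer 232 (z = 23.2 mm)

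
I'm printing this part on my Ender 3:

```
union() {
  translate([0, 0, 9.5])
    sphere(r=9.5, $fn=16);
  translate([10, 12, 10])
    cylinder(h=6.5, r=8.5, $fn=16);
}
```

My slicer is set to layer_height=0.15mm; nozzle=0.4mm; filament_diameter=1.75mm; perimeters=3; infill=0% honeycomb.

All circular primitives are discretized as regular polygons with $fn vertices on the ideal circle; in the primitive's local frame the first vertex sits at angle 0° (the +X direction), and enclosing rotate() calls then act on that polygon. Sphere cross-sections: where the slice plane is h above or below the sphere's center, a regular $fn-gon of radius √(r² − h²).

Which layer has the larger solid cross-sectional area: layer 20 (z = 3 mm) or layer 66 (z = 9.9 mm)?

layer 66 (z = 9.9 mm)

Layer 20 (z = 3): the r=9.5 sphere contributes a regular 16-gon of circumradius √(9.5²−6.5²) = 6.928 (area = (16/2)·6.928²·sin(360°/16) = 146.95 mm²); the cylinder at (10, 12) is absent (z outside [10, 16.5]); Taking the union: only the r=9.5 sphere is present, so the union is just that shape — area = 146.95 mm². So its area = 146.95 mm². Layer 66 (z = 9.9): the sphere: section is a regular 16-gon, circumradius = √(r²−h²) = √(9.5²−0.4²) = 9.492 (area = (16/2)·9.492²·sin(360°/16) = 275.81 mm²); the cylinder at (10, 12) is absent (z outside [10, 16.5]); Taking the union: only the r=9.5 sphere is present, so the union is just that shape — area = 275.81 mm². So its area = 275.81 mm². Layer 66 is larger (275.81 vs 146.95 mm²).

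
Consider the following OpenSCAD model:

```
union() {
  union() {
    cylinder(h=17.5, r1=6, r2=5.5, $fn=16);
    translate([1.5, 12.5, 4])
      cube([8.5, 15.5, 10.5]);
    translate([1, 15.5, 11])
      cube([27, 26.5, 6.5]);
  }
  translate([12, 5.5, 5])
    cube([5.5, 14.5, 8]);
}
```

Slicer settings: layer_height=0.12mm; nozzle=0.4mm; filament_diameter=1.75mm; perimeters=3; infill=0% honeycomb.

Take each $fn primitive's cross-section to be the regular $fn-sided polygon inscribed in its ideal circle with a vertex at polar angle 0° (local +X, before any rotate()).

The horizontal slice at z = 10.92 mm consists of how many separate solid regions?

At z = 10.92 mm: the cone (r1=6→r2=5.5) has section circumradius 5.688 here — a regular 16-gon; the 8.5×15.5 cube at (1.5, 12.5) contributes its full rectangle; the cube at (1, 15.5) is absent (z outside [11, 17.5]); Merging all regions: the 2 present regions are separate (no shared area or edge), so areas and boundary lengths simply add and each stays a separate island — 2 connected regions; the cube at (12, 5.5) (footprint 5.5×14.5) is included at this height; Taking the union: the 2 present regions are separate (no shared area or edge), so areas and boundary lengths simply add and each stays a separate island — 3 connected regions. The result has 3 disconnected regions.

3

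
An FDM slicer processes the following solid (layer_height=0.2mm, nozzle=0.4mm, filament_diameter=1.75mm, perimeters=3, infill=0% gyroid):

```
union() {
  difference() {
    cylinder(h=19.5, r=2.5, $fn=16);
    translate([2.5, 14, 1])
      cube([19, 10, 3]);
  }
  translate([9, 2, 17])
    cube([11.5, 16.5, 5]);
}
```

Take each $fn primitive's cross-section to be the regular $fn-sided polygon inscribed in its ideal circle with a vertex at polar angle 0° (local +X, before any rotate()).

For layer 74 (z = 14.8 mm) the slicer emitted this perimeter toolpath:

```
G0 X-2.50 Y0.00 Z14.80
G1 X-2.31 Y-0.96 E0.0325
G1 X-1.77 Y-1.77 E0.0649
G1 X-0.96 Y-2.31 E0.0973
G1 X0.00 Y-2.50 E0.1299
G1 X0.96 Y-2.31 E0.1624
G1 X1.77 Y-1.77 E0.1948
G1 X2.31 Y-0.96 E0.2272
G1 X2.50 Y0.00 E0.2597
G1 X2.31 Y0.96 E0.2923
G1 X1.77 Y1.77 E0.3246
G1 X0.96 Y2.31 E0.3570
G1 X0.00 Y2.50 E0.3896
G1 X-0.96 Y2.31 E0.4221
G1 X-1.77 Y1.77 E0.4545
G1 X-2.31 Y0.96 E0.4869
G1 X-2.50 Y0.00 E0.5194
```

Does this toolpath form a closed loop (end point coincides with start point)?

yes

Start point (G0): (-2.50, 0.00). End point (last G1): the path returns to the start — closed.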